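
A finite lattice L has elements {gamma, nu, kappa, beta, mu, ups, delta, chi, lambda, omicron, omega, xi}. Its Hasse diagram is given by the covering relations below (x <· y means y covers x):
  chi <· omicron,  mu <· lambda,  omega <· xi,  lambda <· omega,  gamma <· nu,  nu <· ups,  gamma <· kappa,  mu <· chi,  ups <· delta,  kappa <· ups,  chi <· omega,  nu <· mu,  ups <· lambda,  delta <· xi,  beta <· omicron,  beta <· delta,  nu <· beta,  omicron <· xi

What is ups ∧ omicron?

nu

Common lower bounds of {ups, omicron}: gamma, nu.
The greatest among these is nu.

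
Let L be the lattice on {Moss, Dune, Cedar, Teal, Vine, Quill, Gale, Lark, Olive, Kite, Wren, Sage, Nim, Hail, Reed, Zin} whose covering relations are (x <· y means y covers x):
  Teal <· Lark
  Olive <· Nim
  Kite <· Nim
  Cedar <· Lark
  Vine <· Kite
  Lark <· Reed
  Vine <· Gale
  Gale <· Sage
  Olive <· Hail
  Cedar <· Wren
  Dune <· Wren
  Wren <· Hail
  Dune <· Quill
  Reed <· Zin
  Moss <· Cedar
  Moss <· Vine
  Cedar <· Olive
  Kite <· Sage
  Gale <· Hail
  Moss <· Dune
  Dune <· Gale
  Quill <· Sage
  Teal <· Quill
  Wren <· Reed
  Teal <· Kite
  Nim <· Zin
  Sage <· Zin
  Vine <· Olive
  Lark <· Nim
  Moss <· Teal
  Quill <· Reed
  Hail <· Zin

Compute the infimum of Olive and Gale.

Common lower bounds of {Olive, Gale}: Moss, Vine.
The greatest among these is Vine.

Vine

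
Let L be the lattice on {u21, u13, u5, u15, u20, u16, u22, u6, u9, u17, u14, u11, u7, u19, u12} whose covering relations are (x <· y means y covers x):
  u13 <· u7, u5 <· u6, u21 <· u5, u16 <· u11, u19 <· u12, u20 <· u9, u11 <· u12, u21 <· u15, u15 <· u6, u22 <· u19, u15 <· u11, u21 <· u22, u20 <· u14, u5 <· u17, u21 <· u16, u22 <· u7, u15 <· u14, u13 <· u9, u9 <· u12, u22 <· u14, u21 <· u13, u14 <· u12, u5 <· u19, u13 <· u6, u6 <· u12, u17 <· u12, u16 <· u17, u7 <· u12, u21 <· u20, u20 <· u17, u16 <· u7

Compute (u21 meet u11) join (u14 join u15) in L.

u21 ∧ u11 = u21
u14 ∨ u15 = u14
u21 ∨ u14 = u14

u14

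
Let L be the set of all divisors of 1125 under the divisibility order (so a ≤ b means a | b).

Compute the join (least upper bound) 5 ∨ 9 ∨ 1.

Common upper bounds of {5, 9, 1}: 1125, 225, 45.
The least among these is 45.

45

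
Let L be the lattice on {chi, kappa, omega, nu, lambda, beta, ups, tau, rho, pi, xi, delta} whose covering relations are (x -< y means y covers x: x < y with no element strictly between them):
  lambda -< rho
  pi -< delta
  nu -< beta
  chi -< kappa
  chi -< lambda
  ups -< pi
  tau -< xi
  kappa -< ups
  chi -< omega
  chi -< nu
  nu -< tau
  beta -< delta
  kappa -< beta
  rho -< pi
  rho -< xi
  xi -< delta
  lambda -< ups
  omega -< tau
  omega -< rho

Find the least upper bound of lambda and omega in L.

Common upper bounds of {lambda, omega}: delta, pi, rho, xi.
The least among these is rho.

rho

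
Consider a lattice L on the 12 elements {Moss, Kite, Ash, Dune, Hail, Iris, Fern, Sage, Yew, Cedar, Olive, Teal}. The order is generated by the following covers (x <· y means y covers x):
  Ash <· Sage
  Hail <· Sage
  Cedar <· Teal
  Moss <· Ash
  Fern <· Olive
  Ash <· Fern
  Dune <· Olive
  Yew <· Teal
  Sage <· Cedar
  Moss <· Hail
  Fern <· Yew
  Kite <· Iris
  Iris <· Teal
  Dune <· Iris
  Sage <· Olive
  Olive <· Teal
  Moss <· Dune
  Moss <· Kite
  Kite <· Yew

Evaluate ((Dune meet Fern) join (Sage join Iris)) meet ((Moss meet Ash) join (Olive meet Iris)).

Dune

Dune ∧ Fern = Moss
Sage ∨ Iris = Teal
Moss ∨ Teal = Teal
Moss ∧ Ash = Moss
Olive ∧ Iris = Dune
Moss ∨ Dune = Dune
Teal ∧ Dune = Dune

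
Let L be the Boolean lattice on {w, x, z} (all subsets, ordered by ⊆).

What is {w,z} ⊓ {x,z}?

Under ⊆, meet is intersection: {w,z} ∩ {x,z} = {z}.

{z}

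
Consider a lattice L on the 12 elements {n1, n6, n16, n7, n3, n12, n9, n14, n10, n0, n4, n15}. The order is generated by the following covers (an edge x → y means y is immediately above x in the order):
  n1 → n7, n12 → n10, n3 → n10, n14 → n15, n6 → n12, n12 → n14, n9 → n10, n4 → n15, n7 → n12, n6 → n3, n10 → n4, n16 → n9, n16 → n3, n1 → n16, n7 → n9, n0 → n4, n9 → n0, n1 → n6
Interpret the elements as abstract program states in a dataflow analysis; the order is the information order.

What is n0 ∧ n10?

Common lower bounds of {n0, n10}: n1, n16, n7, n9.
The greatest among these is n9.

n9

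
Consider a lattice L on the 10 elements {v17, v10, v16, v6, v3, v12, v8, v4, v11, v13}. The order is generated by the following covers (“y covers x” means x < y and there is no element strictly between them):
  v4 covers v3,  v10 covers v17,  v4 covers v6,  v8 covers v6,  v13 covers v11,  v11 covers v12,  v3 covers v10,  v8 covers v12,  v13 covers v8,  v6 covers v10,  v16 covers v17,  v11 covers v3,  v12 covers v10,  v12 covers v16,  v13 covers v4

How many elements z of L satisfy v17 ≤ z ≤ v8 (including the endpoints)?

The interval [v17, v8] = {v10, v12, v16, v17, v6, v8}, which has 6 elements.

6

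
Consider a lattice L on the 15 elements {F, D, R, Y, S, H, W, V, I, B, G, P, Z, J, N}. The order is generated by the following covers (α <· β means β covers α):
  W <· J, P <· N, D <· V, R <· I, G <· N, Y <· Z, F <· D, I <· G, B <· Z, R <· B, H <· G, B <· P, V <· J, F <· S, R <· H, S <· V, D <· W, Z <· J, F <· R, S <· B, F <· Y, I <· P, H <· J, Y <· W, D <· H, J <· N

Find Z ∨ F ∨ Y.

Z

Common upper bounds of {Z, F, Y}: J, N, Z.
The least among these is Z.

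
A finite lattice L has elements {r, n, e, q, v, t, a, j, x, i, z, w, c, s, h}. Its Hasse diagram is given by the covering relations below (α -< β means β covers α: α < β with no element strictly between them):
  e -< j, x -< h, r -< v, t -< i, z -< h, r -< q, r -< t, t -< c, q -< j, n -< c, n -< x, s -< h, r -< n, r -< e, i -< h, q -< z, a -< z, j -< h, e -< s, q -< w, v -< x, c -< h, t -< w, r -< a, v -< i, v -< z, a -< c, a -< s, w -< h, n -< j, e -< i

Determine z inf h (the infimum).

Common lower bounds of {z, h}: a, q, r, v, z.
The greatest among these is z.

z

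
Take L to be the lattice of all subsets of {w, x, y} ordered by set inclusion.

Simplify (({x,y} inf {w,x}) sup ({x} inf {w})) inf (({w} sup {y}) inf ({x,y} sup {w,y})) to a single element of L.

∅

{x,y} ∧ {w,x} = {x}
{x} ∧ {w} = ∅
{x} ∨ ∅ = {x}
{w} ∨ {y} = {w,y}
{x,y} ∨ {w,y} = {w,x,y}
{w,y} ∧ {w,x,y} = {w,y}
{x} ∧ {w,y} = ∅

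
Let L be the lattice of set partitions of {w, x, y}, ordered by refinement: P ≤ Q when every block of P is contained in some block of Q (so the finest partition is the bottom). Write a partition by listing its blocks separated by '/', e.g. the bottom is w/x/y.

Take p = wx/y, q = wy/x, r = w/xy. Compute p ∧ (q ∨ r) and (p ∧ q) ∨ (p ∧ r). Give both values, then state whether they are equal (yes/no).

q ∨ r = wxy, so p ∧ (q ∨ r) = wx/y ∧ wxy = wx/y.
p ∧ q = w/x/y and p ∧ r = w/x/y, so (p ∧ q) ∨ (p ∧ r) = w/x/y ∨ w/x/y = w/x/y.
Equal: no.

wx/y; w/x/y; no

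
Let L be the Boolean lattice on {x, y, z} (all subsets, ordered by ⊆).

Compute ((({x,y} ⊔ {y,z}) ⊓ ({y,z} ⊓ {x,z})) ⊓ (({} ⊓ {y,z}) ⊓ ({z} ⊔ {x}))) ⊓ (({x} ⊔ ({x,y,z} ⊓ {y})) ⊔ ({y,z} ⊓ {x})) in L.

{x,y} ∨ {y,z} = {x,y,z}
{y,z} ∧ {x,z} = {z}
{x,y,z} ∧ {z} = {z}
{} ∧ {y,z} = {}
{z} ∨ {x} = {x,z}
{} ∧ {x,z} = {}
{z} ∧ {} = {}
{x,y,z} ∧ {y} = {y}
{x} ∨ {y} = {x,y}
{y,z} ∧ {x} = {}
{x,y} ∨ {} = {x,y}
{} ∧ {x,y} = {}

{}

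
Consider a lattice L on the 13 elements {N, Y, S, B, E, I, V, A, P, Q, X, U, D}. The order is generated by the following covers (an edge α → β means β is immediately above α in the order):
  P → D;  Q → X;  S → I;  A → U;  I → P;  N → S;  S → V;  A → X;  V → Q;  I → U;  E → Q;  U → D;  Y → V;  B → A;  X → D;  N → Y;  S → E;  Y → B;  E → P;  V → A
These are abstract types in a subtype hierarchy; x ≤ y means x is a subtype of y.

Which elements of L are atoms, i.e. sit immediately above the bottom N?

S, Y

The atoms are exactly the elements that cover N: S, Y.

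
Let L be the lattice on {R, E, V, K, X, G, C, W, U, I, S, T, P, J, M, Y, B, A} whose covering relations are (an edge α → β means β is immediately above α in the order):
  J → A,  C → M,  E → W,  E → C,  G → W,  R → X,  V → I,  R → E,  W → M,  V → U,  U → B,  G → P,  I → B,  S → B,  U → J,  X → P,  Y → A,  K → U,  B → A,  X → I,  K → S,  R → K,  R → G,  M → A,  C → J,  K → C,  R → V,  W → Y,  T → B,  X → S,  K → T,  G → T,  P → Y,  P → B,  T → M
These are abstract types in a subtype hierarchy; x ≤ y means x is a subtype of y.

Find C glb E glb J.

E

Common lower bounds of {C, E, J}: E, R.
The greatest among these is E.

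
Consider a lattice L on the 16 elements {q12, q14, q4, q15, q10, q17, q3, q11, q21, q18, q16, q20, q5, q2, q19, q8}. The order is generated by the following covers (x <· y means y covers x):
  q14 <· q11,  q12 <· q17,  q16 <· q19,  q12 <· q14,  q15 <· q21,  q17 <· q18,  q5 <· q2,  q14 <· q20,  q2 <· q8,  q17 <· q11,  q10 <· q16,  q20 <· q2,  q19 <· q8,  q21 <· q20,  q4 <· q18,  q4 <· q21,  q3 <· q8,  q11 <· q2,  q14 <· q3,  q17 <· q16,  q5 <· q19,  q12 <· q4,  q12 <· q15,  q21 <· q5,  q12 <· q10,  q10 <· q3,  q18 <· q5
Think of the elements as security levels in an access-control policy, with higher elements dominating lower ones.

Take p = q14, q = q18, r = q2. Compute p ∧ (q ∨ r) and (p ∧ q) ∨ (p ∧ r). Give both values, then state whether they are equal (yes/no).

q ∨ r = q2, so p ∧ (q ∨ r) = q14 ∧ q2 = q14.
p ∧ q = q12 and p ∧ r = q14, so (p ∧ q) ∨ (p ∧ r) = q12 ∨ q14 = q14.
Equal: yes.

q14; q14; yes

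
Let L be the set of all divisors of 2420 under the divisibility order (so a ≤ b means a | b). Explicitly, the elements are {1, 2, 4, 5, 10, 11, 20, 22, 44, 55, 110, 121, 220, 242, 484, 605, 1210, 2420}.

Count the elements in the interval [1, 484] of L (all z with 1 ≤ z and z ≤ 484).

The interval [1, 484] = {1, 11, 121, 2, 22, 242, 4, 44, 484}, which has 9 elements.

9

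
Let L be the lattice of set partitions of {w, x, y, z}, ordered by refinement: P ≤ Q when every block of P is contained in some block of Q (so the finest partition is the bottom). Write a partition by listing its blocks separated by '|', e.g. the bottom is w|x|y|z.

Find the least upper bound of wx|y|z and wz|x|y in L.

wxz|y

The join of wx|y|z and wz|x|y merges any blocks that overlap across the partitions, giving wxz|y.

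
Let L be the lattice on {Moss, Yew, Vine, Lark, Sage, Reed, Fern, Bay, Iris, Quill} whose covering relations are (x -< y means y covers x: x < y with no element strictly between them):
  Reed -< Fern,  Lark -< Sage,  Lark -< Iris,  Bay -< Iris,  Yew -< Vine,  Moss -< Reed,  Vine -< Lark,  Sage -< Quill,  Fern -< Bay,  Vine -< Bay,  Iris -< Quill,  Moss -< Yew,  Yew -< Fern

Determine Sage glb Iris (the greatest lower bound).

Common lower bounds of {Sage, Iris}: Lark, Moss, Vine, Yew.
The greatest among these is Lark.

Lark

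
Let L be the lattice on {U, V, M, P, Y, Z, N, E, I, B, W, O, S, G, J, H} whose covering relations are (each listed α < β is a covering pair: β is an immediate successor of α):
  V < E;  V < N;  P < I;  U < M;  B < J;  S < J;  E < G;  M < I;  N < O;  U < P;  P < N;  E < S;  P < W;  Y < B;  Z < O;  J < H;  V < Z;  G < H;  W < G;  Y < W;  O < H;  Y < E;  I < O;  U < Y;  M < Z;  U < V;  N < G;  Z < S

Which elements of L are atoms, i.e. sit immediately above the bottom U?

The atoms are exactly the elements that cover U: M, P, V, Y.

M, P, V, Y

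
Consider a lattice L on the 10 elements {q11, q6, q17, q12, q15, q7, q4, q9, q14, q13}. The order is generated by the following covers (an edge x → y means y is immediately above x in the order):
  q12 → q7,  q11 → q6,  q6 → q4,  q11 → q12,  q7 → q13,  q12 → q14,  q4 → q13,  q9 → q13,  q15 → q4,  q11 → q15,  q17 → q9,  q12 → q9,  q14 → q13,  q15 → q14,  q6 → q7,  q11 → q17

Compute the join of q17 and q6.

q13

Common upper bounds of {q17, q6}: q13.
The least among these is q13.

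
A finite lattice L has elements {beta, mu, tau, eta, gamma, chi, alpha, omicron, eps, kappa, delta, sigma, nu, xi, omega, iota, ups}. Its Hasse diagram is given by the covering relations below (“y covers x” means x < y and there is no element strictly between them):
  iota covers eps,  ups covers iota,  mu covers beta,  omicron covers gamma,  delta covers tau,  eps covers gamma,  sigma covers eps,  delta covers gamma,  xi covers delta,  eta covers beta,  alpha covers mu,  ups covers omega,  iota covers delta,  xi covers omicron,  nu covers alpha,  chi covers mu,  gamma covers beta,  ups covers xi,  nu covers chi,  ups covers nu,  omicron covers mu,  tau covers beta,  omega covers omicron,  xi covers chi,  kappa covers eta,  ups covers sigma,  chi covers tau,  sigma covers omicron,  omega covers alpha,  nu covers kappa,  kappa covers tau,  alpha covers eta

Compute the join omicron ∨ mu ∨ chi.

Common upper bounds of {omicron, mu, chi}: ups, xi.
The least among these is xi.

xi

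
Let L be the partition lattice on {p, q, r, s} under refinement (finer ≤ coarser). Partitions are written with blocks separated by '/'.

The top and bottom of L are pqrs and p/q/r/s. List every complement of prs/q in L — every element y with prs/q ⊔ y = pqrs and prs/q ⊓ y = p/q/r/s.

Need y with prs/q ∨ y = pqrs and prs/q ∧ y = p/q/r/s.
Checking each element gives: p/qr/s, p/qs/r, pq/r/s.

p/qr/s, p/qs/r, pq/r/s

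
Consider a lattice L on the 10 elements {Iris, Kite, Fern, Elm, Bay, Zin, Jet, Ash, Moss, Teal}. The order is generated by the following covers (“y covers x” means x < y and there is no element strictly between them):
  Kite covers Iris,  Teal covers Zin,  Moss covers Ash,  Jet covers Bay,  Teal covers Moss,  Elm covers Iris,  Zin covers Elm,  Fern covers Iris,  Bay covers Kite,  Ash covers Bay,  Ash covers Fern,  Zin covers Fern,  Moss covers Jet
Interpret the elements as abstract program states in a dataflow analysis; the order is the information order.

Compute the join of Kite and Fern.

Ash

Common upper bounds of {Kite, Fern}: Ash, Moss, Teal.
The least among these is Ash.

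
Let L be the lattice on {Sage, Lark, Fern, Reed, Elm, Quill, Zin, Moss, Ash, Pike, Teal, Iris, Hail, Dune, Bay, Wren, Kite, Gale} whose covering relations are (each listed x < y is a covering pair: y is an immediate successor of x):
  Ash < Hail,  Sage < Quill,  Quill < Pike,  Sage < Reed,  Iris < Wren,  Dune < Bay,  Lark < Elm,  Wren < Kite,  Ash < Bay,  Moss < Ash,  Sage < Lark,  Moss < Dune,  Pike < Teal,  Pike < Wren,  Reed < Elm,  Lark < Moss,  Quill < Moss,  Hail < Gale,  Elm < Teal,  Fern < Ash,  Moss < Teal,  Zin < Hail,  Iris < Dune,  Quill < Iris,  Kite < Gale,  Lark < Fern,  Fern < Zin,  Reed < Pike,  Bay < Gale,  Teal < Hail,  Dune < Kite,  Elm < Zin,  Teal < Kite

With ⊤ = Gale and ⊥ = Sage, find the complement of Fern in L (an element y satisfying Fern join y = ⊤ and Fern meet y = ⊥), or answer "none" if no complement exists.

Need y with Fern ∨ y = Gale and Fern ∧ y = Sage.
Checking each element gives: Wren.

Wren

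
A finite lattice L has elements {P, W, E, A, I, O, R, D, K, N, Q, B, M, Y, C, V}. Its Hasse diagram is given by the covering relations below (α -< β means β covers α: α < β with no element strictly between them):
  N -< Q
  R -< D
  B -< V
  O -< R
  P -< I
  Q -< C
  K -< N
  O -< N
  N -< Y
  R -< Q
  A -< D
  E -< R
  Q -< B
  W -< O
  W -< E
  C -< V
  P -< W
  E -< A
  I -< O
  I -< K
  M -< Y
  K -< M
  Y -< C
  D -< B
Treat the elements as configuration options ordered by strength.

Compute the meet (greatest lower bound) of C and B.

Q

Common lower bounds of {C, B}: E, I, K, N, O, P, Q, R, W.
The greatest among these is Q.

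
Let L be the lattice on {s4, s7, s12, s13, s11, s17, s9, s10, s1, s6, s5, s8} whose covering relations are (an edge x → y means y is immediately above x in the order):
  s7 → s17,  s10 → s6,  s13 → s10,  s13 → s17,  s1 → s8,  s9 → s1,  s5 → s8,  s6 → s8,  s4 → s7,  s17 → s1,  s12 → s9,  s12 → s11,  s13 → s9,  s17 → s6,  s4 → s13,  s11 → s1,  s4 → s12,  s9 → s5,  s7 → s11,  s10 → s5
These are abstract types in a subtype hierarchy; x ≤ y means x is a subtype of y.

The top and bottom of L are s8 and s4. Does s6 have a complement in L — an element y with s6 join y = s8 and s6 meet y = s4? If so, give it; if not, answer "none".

Need y with s6 ∨ y = s8 and s6 ∧ y = s4.
Checking each element gives: s12.

s12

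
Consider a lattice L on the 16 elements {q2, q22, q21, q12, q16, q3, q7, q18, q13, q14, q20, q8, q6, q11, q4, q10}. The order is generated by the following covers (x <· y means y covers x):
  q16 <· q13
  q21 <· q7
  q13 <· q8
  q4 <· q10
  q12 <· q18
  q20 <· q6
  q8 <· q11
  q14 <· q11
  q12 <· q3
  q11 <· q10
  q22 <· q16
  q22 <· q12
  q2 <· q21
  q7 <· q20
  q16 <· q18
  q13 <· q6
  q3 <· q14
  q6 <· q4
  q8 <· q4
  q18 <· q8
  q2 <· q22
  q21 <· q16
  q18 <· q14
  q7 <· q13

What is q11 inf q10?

q11

Common lower bounds of {q11, q10}: q11, q12, q13, q14, q16, q18, q2, q21, q22, q3, q7, q8.
The greatest among these is q11.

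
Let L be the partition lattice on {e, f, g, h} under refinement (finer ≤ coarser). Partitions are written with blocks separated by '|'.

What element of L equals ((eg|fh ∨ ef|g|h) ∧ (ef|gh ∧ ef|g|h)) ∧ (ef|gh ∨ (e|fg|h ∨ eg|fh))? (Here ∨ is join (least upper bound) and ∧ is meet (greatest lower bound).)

ef|g|h

eg|fh ∨ ef|g|h = efgh
ef|gh ∧ ef|g|h = ef|g|h
efgh ∧ ef|g|h = ef|g|h
e|fg|h ∨ eg|fh = efgh
ef|gh ∨ efgh = efgh
ef|g|h ∧ efgh = ef|g|h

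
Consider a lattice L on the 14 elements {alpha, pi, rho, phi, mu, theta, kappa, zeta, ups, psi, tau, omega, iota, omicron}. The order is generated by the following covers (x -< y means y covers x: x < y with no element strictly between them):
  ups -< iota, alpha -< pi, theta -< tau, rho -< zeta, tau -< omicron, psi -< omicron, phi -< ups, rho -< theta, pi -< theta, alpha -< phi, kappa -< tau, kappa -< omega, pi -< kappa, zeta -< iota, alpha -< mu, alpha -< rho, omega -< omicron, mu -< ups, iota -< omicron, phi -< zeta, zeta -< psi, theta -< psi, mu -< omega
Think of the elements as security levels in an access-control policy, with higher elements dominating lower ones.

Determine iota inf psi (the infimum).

zeta

Common lower bounds of {iota, psi}: alpha, phi, rho, zeta.
The greatest among these is zeta.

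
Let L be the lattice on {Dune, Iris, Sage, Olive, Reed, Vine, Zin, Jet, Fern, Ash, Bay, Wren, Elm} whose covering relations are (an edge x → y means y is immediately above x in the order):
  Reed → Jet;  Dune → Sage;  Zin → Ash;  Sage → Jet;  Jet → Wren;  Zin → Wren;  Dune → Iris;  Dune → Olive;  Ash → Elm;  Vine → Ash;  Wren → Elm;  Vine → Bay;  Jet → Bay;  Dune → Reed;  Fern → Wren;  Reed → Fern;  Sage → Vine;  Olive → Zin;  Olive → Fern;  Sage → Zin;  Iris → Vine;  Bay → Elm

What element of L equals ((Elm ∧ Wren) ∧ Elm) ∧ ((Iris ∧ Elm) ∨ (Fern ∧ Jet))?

Elm ∧ Wren = Wren
Wren ∧ Elm = Wren
Iris ∧ Elm = Iris
Fern ∧ Jet = Reed
Iris ∨ Reed = Bay
Wren ∧ Bay = Jet

Jet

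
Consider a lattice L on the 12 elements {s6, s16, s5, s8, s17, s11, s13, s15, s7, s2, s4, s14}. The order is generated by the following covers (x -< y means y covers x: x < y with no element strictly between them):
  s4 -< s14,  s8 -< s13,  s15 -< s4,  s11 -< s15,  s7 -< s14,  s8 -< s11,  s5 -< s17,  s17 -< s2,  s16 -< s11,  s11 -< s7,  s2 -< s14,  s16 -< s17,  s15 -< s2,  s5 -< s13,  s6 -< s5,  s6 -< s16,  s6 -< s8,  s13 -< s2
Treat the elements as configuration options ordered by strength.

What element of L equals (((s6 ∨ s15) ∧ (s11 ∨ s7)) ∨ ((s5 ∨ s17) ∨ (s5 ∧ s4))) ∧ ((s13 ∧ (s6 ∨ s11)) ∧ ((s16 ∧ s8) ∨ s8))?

s8

s6 ∨ s15 = s15
s11 ∨ s7 = s7
s15 ∧ s7 = s11
s5 ∨ s17 = s17
s5 ∧ s4 = s6
s17 ∨ s6 = s17
s11 ∨ s17 = s2
s6 ∨ s11 = s11
s13 ∧ s11 = s8
s16 ∧ s8 = s6
s6 ∨ s8 = s8
s8 ∧ s8 = s8
s2 ∧ s8 = s8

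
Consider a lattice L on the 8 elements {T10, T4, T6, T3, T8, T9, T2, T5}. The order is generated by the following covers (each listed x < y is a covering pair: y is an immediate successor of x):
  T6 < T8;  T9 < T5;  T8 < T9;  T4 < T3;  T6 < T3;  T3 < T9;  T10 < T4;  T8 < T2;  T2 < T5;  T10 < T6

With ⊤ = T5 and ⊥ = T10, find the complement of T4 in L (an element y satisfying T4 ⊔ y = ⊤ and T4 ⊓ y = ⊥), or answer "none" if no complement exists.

T2

Need y with T4 ∨ y = T5 and T4 ∧ y = T10.
Checking each element gives: T2.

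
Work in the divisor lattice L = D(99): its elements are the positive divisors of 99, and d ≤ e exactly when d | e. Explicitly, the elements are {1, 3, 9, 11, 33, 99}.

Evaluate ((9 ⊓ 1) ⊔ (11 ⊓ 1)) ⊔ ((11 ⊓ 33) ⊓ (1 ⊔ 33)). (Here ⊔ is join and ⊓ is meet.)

9 ∧ 1 = 1
11 ∧ 1 = 1
1 ∨ 1 = 1
11 ∧ 33 = 11
1 ∨ 33 = 33
11 ∧ 33 = 11
1 ∨ 11 = 11

11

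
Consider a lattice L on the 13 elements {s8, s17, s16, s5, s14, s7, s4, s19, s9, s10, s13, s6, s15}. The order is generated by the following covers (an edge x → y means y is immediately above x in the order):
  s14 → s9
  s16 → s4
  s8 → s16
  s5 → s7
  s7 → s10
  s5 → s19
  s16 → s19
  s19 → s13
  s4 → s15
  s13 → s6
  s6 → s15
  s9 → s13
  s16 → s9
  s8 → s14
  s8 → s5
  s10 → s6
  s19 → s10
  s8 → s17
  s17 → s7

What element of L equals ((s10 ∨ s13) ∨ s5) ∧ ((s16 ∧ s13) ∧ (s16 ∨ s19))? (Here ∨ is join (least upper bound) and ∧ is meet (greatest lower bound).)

s16

s10 ∨ s13 = s6
s6 ∨ s5 = s6
s16 ∧ s13 = s16
s16 ∨ s19 = s19
s16 ∧ s19 = s16
s6 ∧ s16 = s16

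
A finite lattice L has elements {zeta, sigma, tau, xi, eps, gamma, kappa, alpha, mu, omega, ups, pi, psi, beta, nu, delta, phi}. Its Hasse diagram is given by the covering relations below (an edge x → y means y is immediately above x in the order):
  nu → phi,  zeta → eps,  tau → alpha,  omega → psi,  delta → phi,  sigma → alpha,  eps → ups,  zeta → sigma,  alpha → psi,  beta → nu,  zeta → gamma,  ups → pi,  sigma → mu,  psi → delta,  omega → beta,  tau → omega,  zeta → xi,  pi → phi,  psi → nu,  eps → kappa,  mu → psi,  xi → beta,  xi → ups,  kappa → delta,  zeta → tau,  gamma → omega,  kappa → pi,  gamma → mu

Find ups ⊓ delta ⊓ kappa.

eps

Common lower bounds of {ups, delta, kappa}: eps, zeta.
The greatest among these is eps.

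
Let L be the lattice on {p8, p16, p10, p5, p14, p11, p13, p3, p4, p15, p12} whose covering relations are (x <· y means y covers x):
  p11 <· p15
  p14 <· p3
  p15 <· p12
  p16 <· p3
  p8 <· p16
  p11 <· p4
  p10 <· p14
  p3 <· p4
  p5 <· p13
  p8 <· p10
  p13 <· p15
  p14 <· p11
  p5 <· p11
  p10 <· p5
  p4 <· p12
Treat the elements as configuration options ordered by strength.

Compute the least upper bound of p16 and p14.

Common upper bounds of {p16, p14}: p12, p3, p4.
The least among these is p3.

p3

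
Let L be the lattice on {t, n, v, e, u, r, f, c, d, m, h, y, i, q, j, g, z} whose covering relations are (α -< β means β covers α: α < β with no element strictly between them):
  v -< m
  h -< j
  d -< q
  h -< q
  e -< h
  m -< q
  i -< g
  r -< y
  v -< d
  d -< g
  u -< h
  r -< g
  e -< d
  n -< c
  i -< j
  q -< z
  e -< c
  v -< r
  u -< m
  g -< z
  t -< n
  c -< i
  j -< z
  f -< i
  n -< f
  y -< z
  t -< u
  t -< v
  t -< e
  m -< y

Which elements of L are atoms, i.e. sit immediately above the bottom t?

The atoms are exactly the elements that cover t: e, n, u, v.

e, n, u, v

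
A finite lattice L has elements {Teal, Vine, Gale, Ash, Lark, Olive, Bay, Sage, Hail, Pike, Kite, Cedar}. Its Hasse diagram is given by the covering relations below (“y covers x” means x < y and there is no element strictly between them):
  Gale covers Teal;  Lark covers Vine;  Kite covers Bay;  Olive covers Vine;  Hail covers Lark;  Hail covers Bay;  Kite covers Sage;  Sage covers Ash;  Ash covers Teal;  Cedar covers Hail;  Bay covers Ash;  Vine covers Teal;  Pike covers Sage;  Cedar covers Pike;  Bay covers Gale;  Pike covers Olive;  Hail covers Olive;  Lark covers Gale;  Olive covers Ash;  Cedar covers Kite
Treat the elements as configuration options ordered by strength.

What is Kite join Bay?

Kite

Common upper bounds of {Kite, Bay}: Cedar, Kite.
The least among these is Kite.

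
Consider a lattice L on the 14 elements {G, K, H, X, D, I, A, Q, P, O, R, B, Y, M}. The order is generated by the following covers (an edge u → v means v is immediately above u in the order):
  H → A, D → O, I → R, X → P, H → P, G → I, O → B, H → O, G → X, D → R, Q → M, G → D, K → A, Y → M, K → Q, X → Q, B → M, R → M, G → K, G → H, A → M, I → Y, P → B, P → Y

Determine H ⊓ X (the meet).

G

Common lower bounds of {H, X}: G.
The greatest among these is G.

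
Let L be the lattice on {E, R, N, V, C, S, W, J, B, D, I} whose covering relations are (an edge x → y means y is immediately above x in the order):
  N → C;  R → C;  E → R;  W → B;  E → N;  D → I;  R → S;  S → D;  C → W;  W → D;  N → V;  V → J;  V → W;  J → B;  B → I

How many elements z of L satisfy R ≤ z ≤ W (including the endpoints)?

3

The interval [R, W] = {C, R, W}, which has 3 elements.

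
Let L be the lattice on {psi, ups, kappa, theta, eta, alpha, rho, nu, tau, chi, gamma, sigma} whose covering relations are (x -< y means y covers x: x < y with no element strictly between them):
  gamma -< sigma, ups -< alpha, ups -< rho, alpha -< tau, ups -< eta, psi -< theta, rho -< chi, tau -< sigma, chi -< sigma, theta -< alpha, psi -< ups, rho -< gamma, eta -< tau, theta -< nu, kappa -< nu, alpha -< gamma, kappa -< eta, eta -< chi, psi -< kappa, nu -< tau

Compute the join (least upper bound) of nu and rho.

Common upper bounds of {nu, rho}: sigma.
The least among these is sigma.

sigma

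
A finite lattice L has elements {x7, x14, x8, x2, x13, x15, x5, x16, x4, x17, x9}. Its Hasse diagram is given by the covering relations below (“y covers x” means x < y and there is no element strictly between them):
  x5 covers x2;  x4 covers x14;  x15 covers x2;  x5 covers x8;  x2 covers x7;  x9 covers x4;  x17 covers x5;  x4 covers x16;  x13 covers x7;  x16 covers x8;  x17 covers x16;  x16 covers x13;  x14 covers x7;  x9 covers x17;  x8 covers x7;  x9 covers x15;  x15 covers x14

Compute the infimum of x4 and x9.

Common lower bounds of {x4, x9}: x13, x14, x16, x4, x7, x8.
The greatest among these is x4.

x4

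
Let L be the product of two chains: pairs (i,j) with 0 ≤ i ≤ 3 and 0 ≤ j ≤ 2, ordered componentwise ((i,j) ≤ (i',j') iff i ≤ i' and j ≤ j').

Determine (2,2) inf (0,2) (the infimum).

(0,2)

In a product of chains, the meet is componentwise min, giving (0,2).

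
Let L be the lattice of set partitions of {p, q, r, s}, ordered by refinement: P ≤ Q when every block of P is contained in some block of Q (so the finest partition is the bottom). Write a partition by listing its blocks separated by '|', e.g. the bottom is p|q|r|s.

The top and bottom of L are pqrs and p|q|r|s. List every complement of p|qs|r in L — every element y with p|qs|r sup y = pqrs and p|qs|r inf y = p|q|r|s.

Need y with p|qs|r ∨ y = pqrs and p|qs|r ∧ y = p|q|r|s.
Checking each element gives: pqr|s, pq|rs, prs|q, ps|qr.

pqr|s, pq|rs, prs|q, ps|qr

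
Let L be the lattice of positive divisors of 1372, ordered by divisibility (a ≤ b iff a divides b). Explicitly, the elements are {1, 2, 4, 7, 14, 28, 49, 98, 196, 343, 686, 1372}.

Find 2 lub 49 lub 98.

98

In the divisibility order, the join is the least common multiple: lcm(2, 49, 98) = 98.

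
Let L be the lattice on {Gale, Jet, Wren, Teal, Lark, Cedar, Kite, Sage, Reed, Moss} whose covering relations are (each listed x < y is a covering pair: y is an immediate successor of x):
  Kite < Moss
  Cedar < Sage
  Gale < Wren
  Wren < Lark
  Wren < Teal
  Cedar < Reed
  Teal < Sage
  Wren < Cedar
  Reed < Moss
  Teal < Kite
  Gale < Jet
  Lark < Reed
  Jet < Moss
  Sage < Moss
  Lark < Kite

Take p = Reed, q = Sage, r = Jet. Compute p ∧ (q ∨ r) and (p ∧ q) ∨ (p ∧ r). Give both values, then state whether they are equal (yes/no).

q ∨ r = Moss, so p ∧ (q ∨ r) = Reed ∧ Moss = Reed.
p ∧ q = Cedar and p ∧ r = Gale, so (p ∧ q) ∨ (p ∧ r) = Cedar ∨ Gale = Cedar.
Equal: no.

Reed; Cedar; no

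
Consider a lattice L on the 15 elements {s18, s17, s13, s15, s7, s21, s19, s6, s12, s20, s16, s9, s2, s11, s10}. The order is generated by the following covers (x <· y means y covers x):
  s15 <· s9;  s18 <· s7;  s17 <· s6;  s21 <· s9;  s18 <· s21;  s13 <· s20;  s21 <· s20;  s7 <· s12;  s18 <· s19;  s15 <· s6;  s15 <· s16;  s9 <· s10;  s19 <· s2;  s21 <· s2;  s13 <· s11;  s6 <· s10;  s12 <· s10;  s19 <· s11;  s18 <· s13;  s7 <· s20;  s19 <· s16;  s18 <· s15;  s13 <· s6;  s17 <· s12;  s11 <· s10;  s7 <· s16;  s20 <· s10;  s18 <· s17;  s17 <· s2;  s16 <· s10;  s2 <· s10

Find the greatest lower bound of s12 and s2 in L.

s17

Common lower bounds of {s12, s2}: s17, s18.
The greatest among these is s17.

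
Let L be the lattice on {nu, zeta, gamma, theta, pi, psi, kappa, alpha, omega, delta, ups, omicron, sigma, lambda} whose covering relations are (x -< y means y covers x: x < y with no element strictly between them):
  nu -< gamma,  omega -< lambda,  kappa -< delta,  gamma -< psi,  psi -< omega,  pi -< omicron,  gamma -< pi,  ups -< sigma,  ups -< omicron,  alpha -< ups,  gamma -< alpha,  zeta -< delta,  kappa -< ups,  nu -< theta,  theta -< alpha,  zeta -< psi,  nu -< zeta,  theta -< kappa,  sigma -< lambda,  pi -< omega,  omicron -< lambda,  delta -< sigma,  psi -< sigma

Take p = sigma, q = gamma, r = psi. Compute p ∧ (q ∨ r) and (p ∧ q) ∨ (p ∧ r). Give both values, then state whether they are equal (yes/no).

q ∨ r = psi, so p ∧ (q ∨ r) = sigma ∧ psi = psi.
p ∧ q = gamma and p ∧ r = psi, so (p ∧ q) ∨ (p ∧ r) = gamma ∨ psi = psi.
Equal: yes.

psi; psi; yes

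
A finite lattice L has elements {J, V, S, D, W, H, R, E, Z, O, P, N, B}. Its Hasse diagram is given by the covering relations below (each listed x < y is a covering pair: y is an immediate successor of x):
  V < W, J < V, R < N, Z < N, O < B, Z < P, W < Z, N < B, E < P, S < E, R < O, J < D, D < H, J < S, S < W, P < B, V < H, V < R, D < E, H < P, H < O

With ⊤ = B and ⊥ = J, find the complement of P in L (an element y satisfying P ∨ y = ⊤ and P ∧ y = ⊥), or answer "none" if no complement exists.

For every candidate y, either P ∨ y ≠ B or P ∧ y ≠ J; no complement exists.

none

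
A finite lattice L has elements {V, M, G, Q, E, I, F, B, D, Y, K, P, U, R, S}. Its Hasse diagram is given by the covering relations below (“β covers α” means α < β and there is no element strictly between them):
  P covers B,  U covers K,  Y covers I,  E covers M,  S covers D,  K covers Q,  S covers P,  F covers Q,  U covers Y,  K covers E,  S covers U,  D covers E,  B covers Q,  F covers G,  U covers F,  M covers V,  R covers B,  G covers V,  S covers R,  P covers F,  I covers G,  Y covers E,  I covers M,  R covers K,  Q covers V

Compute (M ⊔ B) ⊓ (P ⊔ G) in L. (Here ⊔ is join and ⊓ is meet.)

B

M ∨ B = R
P ∨ G = P
R ∧ P = B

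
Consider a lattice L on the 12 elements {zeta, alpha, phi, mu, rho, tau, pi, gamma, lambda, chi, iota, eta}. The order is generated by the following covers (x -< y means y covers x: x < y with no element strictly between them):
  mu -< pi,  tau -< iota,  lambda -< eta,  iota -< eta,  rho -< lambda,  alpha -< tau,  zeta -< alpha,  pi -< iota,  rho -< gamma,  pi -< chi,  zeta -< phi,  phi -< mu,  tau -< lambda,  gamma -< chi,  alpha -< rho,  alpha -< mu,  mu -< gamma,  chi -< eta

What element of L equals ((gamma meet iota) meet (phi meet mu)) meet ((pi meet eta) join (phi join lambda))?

phi

gamma ∧ iota = mu
phi ∧ mu = phi
mu ∧ phi = phi
pi ∧ eta = pi
phi ∨ lambda = eta
pi ∨ eta = eta
phi ∧ eta = phi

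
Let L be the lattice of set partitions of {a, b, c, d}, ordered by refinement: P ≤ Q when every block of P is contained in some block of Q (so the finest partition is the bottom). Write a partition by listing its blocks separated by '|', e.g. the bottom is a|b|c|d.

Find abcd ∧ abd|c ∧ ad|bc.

ad|b|c

The meet (common refinement) of abcd, abd|c, ad|bc intersects blocks pairwise, giving ad|b|c.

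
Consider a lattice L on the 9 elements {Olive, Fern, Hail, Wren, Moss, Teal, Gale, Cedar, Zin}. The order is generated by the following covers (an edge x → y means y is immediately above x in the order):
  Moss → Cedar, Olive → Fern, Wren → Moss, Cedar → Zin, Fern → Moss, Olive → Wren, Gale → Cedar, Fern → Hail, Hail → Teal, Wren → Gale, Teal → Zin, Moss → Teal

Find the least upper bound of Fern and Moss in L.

Common upper bounds of {Fern, Moss}: Cedar, Moss, Teal, Zin.
The least among these is Moss.

Moss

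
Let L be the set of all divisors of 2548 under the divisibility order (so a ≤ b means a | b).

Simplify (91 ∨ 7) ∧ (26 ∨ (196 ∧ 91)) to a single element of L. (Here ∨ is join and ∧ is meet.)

91 ∨ 7 = 91
196 ∧ 91 = 7
26 ∨ 7 = 182
91 ∧ 182 = 91

91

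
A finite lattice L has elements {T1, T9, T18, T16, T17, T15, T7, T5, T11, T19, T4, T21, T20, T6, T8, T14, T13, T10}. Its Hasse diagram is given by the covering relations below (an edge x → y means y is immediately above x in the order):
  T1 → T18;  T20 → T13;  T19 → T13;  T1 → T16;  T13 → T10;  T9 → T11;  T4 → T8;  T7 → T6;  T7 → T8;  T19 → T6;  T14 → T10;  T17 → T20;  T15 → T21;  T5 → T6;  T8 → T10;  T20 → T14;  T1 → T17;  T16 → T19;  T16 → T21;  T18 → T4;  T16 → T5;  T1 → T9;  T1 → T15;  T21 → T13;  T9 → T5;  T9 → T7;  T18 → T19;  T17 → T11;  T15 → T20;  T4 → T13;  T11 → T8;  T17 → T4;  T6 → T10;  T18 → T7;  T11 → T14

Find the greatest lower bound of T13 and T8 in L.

Common lower bounds of {T13, T8}: T1, T17, T18, T4.
The greatest among these is T4.

T4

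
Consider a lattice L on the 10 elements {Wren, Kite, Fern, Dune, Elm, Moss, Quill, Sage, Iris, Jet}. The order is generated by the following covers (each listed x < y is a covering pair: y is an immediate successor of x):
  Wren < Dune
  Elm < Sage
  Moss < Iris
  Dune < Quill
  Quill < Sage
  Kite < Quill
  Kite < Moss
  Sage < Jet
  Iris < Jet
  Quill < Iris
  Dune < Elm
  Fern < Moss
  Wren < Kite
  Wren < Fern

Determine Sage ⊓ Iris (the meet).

Common lower bounds of {Sage, Iris}: Dune, Kite, Quill, Wren.
The greatest among these is Quill.

Quill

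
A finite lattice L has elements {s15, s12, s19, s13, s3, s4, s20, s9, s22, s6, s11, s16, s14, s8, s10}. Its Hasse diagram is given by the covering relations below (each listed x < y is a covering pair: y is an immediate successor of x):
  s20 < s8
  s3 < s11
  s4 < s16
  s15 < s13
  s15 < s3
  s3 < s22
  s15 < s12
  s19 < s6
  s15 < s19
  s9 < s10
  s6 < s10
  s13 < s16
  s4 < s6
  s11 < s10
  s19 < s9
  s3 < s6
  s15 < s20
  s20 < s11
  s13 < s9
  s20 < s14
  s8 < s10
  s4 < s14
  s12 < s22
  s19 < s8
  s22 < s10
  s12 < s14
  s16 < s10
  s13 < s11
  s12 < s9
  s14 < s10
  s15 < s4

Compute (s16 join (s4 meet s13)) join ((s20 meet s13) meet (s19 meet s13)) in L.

s4 ∧ s13 = s15
s16 ∨ s15 = s16
s20 ∧ s13 = s15
s19 ∧ s13 = s15
s15 ∧ s15 = s15
s16 ∨ s15 = s16

s16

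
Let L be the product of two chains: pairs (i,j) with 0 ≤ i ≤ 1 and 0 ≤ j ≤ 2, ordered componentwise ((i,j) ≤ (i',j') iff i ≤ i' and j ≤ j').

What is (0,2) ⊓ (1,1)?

In a product of chains, the meet is componentwise min, giving (0,1).

(0,1)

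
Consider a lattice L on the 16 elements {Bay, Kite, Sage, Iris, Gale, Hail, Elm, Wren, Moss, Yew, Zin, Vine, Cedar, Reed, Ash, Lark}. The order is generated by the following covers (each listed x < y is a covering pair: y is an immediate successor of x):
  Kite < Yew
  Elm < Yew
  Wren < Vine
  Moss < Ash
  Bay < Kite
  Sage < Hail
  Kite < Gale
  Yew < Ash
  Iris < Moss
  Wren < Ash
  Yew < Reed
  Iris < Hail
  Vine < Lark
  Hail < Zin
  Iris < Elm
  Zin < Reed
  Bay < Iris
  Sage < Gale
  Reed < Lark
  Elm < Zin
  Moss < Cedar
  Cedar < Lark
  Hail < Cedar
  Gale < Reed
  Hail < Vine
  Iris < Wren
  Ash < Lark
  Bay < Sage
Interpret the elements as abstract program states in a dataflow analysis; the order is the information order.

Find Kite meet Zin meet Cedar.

Common lower bounds of {Kite, Zin, Cedar}: Bay.
The greatest among these is Bay.

Bay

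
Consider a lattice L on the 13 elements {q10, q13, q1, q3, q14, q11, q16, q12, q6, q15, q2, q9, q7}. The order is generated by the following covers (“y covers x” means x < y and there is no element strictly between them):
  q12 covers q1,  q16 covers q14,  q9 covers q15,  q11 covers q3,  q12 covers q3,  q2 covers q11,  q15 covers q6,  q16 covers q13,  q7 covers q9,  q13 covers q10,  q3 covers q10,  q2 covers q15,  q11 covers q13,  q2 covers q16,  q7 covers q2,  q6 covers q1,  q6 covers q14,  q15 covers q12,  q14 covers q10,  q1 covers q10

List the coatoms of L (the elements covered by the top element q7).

The coatoms are exactly the elements covered by q7: q2, q9.

q2, q9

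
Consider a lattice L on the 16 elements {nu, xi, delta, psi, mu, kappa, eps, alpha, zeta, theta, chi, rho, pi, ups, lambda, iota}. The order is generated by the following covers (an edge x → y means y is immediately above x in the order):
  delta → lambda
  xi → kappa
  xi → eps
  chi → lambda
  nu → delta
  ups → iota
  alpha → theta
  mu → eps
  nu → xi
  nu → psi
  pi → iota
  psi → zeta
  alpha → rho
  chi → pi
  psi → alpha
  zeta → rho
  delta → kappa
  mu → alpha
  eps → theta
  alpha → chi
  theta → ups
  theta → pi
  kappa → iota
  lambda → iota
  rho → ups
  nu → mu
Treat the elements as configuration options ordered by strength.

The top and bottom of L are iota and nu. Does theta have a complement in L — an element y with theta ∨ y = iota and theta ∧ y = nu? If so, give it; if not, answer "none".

Need y with theta ∨ y = iota and theta ∧ y = nu.
Checking each element gives: delta.

delta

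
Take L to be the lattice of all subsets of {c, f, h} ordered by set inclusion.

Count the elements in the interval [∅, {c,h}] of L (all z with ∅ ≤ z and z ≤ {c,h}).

4

The interval [∅, {c,h}] = {{c,h}, {c}, {h}, ∅}, which has 4 elements.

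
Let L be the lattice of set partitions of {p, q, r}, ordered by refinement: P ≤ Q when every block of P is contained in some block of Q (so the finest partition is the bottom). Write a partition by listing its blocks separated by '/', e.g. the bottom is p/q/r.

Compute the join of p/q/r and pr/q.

pr/q

Common upper bounds of {p/q/r, pr/q}: pqr, pr/q.
The least among these is pr/q.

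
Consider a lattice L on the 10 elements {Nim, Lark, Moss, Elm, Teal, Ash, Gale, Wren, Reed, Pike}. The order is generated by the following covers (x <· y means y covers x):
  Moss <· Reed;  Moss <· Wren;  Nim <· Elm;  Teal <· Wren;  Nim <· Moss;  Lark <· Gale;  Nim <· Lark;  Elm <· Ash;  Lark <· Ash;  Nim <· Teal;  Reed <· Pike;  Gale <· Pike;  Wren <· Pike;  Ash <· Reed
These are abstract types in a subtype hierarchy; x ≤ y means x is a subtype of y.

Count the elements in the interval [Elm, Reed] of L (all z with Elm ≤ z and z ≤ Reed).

The interval [Elm, Reed] = {Ash, Elm, Reed}, which has 3 elements.

3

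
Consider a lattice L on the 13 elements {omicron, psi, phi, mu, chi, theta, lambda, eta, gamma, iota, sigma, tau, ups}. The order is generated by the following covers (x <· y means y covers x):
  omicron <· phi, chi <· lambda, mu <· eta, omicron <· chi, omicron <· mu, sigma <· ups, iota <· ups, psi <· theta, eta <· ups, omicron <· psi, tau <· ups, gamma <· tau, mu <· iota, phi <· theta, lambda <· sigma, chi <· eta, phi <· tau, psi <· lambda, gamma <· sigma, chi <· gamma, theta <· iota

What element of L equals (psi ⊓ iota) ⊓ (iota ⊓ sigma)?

psi

psi ∧ iota = psi
iota ∧ sigma = psi
psi ∧ psi = psi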